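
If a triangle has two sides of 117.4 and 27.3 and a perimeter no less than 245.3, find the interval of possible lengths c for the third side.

100.6 ≤ c < 144.7

Triangle inequality alone gives 90.1 < c < 144.7.
The perimeter condition gives c ≥ 245.3 − 117.4 − 27.3 = 100.6.
Intersecting the two: 100.6 ≤ c < 144.7.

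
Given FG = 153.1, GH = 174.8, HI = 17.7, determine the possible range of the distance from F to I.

The maximum is all hops collinear in one direction: 153.1 + 174.8 + 17.7 = 345.6.
The longest hop is 174.8; the others sum to 170.8. Folding the others back against it leaves at least 174.8 − 170.8 = 4.0.

4.0 ≤ FI ≤ 345.6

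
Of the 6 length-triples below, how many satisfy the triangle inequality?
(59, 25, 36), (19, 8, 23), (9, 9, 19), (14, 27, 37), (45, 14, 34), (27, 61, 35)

(25,36,59): 25+36 > 59 → valid
(8,19,23): 8+19 > 23 → valid
(9,9,19): 9+9 ≤ 19 → not valid
(14,27,37): 14+27 > 37 → valid
(14,34,45): 14+34 > 45 → valid
(27,35,61): 27+35 > 61 → valid
5 of the 6 triples form a triangle.

5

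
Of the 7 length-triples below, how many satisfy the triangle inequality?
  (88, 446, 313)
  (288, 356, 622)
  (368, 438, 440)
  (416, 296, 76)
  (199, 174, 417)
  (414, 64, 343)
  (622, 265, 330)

(88,313,446): 88+313 ≤ 446 → not valid
(288,356,622): 288+356 > 622 → valid
(368,438,440): 368+438 > 440 → valid
(76,296,416): 76+296 ≤ 416 → not valid
(174,199,417): 174+199 ≤ 417 → not valid
(64,343,414): 64+343 ≤ 414 → not valid
(265,330,622): 265+330 ≤ 622 → not valid
2 of the 7 triples form a triangle.

2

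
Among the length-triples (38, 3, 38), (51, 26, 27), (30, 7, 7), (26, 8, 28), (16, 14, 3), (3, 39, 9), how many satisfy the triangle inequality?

(3,38,38): 3+38 > 38 → valid
(26,27,51): 26+27 > 51 → valid
(7,7,30): 7+7 ≤ 30 → not valid
(8,26,28): 8+26 > 28 → valid
(3,14,16): 3+14 > 16 → valid
(3,9,39): 3+9 ≤ 39 → not valid
4 of the 6 triples form a triangle.

4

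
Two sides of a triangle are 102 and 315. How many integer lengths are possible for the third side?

The third side lies in the open interval (213, 417).
Integers from 214 to 416 inclusive: 416 − 214 + 1 = 203.

203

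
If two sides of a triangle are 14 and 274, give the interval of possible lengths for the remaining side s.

By the triangle inequality, s must be less than 14 + 274 = 288 and greater than |14 − 274| = 260.

260 < s < 288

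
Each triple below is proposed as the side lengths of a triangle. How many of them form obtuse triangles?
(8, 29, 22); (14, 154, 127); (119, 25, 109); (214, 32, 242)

(8,29,22): 8²+22² = 548 < 841 = 29² → obtuse
(14,154,127): 14+127 ≤ 154, not a triangle
(119,25,109): 25²+109² = 12506 < 14161 = 119² → obtuse
(214,32,242): 32²+214² = 46820 < 58564 = 242² → obtuse
3 of the 4 are obtuse.

3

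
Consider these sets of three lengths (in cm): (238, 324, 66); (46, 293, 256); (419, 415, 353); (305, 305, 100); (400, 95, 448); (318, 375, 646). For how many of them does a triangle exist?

(66,238,324): 66+238 ≤ 324 → not valid
(46,256,293): 46+256 > 293 → valid
(353,415,419): 353+415 > 419 → valid
(100,305,305): 100+305 > 305 → valid
(95,400,448): 95+400 > 448 → valid
(318,375,646): 318+375 > 646 → valid
5 of the 6 triples form a triangle.

5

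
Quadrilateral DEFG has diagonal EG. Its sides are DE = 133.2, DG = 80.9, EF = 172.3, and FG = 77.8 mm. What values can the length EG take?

94.5 < EG < 214.1

From triangle DEG: |133.2 − 80.9| < EG < 133.2 + 80.9, i.e. 52.3 < EG < 214.1.
From triangle FEG: 94.5 < EG < 250.1.
Both must hold, so EG lies in the intersection.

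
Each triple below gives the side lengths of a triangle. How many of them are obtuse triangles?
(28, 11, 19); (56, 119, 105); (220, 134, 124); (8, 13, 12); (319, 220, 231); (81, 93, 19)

3

(28,11,19): 11²+19² = 482 < 784 = 28² → obtuse
(56,119,105): 56²+105² = 14161 = 119² → right
(220,134,124): 124²+134² = 33332 < 48400 = 220² → obtuse
(8,13,12): 8²+12² = 208 > 169 = 13² → acute
(319,220,231): 220²+231² = 101761 = 319² → right
(81,93,19): 19²+81² = 6922 < 8649 = 93² → obtuse
3 of the 6 are obtuse.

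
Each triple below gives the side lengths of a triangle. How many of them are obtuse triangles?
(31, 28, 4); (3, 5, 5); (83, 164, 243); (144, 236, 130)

3

(31,28,4): 4²+28² = 800 < 961 = 31² → obtuse
(3,5,5): 3²+5² = 34 > 25 = 5² → acute
(83,164,243): 83²+164² = 33785 < 59049 = 243² → obtuse
(144,236,130): 130²+144² = 37636 < 55696 = 236² → obtuse
3 of the 4 are obtuse.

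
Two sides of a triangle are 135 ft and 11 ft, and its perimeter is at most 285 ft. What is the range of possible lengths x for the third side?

Triangle inequality alone gives 124 < x < 146.
The perimeter condition gives x ≤ 285 − 135 − 11 = 139.
Intersecting the two: 124 < x ≤ 139.

124 < x ≤ 139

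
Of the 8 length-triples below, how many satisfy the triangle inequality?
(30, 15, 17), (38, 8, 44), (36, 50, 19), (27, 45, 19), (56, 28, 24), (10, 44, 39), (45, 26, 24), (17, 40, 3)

6

(15,17,30): 15+17 > 30 → valid
(8,38,44): 8+38 > 44 → valid
(19,36,50): 19+36 > 50 → valid
(19,27,45): 19+27 > 45 → valid
(24,28,56): 24+28 ≤ 56 → not valid
(10,39,44): 10+39 > 44 → valid
(24,26,45): 24+26 > 45 → valid
(3,17,40): 3+17 ≤ 40 → not valid
6 of the 8 triples form a triangle.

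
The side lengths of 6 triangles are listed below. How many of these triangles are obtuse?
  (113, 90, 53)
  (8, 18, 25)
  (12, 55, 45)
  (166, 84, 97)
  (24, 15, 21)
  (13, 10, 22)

(113,90,53): 53²+90² = 10909 < 12769 = 113² → obtuse
(8,18,25): 8²+18² = 388 < 625 = 25² → obtuse
(12,55,45): 12²+45² = 2169 < 3025 = 55² → obtuse
(166,84,97): 84²+97² = 16465 < 27556 = 166² → obtuse
(24,15,21): 15²+21² = 666 > 576 = 24² → acute
(13,10,22): 10²+13² = 269 < 484 = 22² → obtuse
5 of the 6 are obtuse.

5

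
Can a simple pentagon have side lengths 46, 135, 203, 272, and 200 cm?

Yes

A pentagon exists iff every side is shorter than the sum of the others — equivalently, the longest side is less than the sum of the rest.
Longest side 272 < 584 (sum of the remaining 4), so yes.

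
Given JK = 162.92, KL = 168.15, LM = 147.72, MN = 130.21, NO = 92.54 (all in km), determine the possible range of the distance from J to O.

0 ≤ JO ≤ 701.54 km

The maximum is all hops collinear in one direction: 162.92 + 168.15 + 147.72 + 130.21 + 92.54 = 701.54.
The longest hop is 168.15; the others sum to 533.39. Since 168.15 ≤ 533.39, the path can fold back on itself completely, so the minimum distance is 0.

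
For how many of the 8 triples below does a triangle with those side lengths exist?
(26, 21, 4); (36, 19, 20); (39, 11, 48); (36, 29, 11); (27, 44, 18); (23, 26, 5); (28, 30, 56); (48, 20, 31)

7

(4,21,26): 4+21 ≤ 26 → not valid
(19,20,36): 19+20 > 36 → valid
(11,39,48): 11+39 > 48 → valid
(11,29,36): 11+29 > 36 → valid
(18,27,44): 18+27 > 44 → valid
(5,23,26): 5+23 > 26 → valid
(28,30,56): 28+30 > 56 → valid
(20,31,48): 20+31 > 48 → valid
7 of the 8 triples form a triangle.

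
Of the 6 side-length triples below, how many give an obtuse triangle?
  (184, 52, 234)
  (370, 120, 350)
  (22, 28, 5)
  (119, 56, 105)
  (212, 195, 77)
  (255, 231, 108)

2

(184,52,234): 52²+184² = 36560 < 54756 = 234² → obtuse
(370,120,350): 120²+350² = 136900 = 370² → right
(22,28,5): 5+22 ≤ 28, not a triangle
(119,56,105): 56²+105² = 14161 = 119² → right
(212,195,77): 77²+195² = 43954 < 44944 = 212² → obtuse
(255,231,108): 108²+231² = 65025 = 255² → right
2 of the 6 are obtuse.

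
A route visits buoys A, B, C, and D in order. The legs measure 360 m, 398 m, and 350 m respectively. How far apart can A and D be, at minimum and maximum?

The maximum is all hops collinear in one direction: 360 + 398 + 350 = 1108.
The longest hop is 398; the others sum to 710. Since 398 ≤ 710, the path can fold back on itself completely, so the minimum distance is 0.

0 ≤ AD ≤ 1108 m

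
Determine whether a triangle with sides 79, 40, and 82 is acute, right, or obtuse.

Compare the square of the longest side to the sum of squares of the other two: 40² + 79² = 7841 > 6724 = 82².

acute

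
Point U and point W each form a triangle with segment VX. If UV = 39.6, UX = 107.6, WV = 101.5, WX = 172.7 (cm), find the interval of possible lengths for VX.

71.2 < VX < 147.2

From triangle UVX: |39.6 − 107.6| < VX < 39.6 + 107.6, i.e. 68.0 < VX < 147.2.
From triangle WVX: 71.2 < VX < 274.2.
Both must hold, so VX lies in the intersection.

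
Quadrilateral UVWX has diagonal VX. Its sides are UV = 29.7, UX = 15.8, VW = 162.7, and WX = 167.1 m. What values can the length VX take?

From triangle UVX: |29.7 − 15.8| < VX < 29.7 + 15.8, i.e. 13.9 < VX < 45.5.
From triangle WVX: 4.4 < VX < 329.8.
Both must hold, so VX lies in the intersection.

13.9 < VX < 45.5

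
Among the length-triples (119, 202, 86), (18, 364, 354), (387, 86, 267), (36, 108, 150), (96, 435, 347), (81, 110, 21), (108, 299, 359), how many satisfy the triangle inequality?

(86,119,202): 86+119 > 202 → valid
(18,354,364): 18+354 > 364 → valid
(86,267,387): 86+267 ≤ 387 → not valid
(36,108,150): 36+108 ≤ 150 → not valid
(96,347,435): 96+347 > 435 → valid
(21,81,110): 21+81 ≤ 110 → not valid
(108,299,359): 108+299 > 359 → valid
4 of the 7 triples form a triangle.

4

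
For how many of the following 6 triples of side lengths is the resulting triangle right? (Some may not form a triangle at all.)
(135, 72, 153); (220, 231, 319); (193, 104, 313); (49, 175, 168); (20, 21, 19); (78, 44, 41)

3

(135,72,153): 72²+135² = 23409 = 153² → right
(220,231,319): 220²+231² = 101761 = 319² → right
(193,104,313): 104+193 ≤ 313, not a triangle
(49,175,168): 49²+168² = 30625 = 175² → right
(20,21,19): 19²+20² = 761 > 441 = 21² → acute
(78,44,41): 41²+44² = 3617 < 6084 = 78² → obtuse
3 of the 6 are right.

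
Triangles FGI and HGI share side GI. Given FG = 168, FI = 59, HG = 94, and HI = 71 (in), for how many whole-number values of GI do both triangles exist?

55

From triangle FGI: 109 < GI < 227.
From triangle HGI: 23 < GI < 165.
Intersection: 109 < GI < 165, so integers 110 through 164: 55 values.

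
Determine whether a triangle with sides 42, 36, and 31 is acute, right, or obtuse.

Compare the square of the longest side to the sum of squares of the other two: 31² + 36² = 2257 > 1764 = 42².

acute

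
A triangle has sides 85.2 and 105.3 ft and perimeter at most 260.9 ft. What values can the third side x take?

20.1 < x ≤ 70.4

Triangle inequality alone gives 20.1 < x < 190.5.
The perimeter condition gives x ≤ 260.9 − 85.2 − 105.3 = 70.4.
Intersecting the two: 20.1 < x ≤ 70.4.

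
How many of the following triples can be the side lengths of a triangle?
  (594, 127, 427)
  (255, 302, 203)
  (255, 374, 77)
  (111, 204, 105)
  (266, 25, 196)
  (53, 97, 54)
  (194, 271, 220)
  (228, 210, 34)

(127,427,594): 127+427 ≤ 594 → not valid
(203,255,302): 203+255 > 302 → valid
(77,255,374): 77+255 ≤ 374 → not valid
(105,111,204): 105+111 > 204 → valid
(25,196,266): 25+196 ≤ 266 → not valid
(53,54,97): 53+54 > 97 → valid
(194,220,271): 194+220 > 271 → valid
(34,210,228): 34+210 > 228 → valid
5 of the 8 triples form a triangle.

5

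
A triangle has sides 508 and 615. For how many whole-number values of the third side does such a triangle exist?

1015

The third side lies in the open interval (107, 1123).
Integers from 108 to 1122 inclusive: 1122 − 108 + 1 = 1015.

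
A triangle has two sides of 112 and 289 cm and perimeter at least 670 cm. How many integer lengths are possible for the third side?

Triangle inequality: 177 < x < 401. Perimeter ≥ 670 gives x ≥ 670 − 112 − 289 = 269.
So 269 ≤ x < 401; integers 269 through 400: 132 values.

132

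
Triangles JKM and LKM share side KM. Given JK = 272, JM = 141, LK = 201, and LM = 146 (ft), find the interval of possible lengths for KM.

From triangle JKM: |272 − 141| < KM < 272 + 141, i.e. 131 < KM < 413.
From triangle LKM: 55 < KM < 347.
Both must hold, so KM lies in the intersection.

131 < KM < 347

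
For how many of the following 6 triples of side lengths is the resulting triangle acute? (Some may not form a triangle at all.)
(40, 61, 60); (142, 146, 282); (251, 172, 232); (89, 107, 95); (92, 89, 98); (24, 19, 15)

(40,61,60): 40²+60² = 5200 > 3721 = 61² → acute
(142,146,282): 142²+146² = 41480 < 79524 = 282² → obtuse
(251,172,232): 172²+232² = 83408 > 63001 = 251² → acute
(89,107,95): 89²+95² = 16946 > 11449 = 107² → acute
(92,89,98): 89²+92² = 16385 > 9604 = 98² → acute
(24,19,15): 15²+19² = 586 > 576 = 24² → acute
5 of the 6 are acute.

5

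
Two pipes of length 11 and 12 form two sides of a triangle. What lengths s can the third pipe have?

1 < s < 23

By the triangle inequality, s must be less than 11 + 12 = 23 and greater than |11 − 12| = 1.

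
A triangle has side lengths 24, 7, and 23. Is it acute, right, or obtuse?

Compare the square of the longest side to the sum of squares of the other two: 7² + 23² = 578 > 576 = 24².

acute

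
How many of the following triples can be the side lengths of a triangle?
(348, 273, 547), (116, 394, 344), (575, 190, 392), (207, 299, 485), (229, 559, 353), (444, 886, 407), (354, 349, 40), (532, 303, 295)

(273,348,547): 273+348 > 547 → valid
(116,344,394): 116+344 > 394 → valid
(190,392,575): 190+392 > 575 → valid
(207,299,485): 207+299 > 485 → valid
(229,353,559): 229+353 > 559 → valid
(407,444,886): 407+444 ≤ 886 → not valid
(40,349,354): 40+349 > 354 → valid
(295,303,532): 295+303 > 532 → valid
7 of the 8 triples form a triangle.

7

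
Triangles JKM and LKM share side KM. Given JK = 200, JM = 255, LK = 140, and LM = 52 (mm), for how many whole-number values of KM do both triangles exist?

103

From triangle JKM: 55 < KM < 455.
From triangle LKM: 88 < KM < 192.
Intersection: 88 < KM < 192, so integers 89 through 191: 103 values.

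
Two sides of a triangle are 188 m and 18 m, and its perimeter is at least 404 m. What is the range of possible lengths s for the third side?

198 ≤ s < 206

Triangle inequality alone gives 170 < s < 206.
The perimeter condition gives s ≥ 404 − 188 − 18 = 198.
Intersecting the two: 198 ≤ s < 206.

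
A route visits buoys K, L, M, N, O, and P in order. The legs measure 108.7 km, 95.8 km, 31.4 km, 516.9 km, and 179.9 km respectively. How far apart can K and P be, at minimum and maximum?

101.1 ≤ KP ≤ 932.7 km

The maximum is all hops collinear in one direction: 108.7 + 95.8 + 31.4 + 516.9 + 179.9 = 932.7.
The longest hop is 516.9; the others sum to 415.8. Folding the others back against it leaves at least 516.9 − 415.8 = 101.1.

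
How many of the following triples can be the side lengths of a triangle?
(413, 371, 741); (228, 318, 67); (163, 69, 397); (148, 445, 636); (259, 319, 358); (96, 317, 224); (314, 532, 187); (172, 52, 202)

4

(371,413,741): 371+413 > 741 → valid
(67,228,318): 67+228 ≤ 318 → not valid
(69,163,397): 69+163 ≤ 397 → not valid
(148,445,636): 148+445 ≤ 636 → not valid
(259,319,358): 259+319 > 358 → valid
(96,224,317): 96+224 > 317 → valid
(187,314,532): 187+314 ≤ 532 → not valid
(52,172,202): 52+172 > 202 → valid
4 of the 8 triples form a triangle.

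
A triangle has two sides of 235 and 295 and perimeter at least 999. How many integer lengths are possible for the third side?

61

Triangle inequality: 60 < x < 530. Perimeter ≥ 999 gives x ≥ 999 − 235 − 295 = 469.
So 469 ≤ x < 530; integers 469 through 529: 61 values.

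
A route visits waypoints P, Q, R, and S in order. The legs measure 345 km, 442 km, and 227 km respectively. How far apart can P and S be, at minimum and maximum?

The maximum is all hops collinear in one direction: 345 + 442 + 227 = 1014.
The longest hop is 442; the others sum to 572. Since 442 ≤ 572, the path can fold back on itself completely, so the minimum distance is 0.

0 ≤ PS ≤ 1014 km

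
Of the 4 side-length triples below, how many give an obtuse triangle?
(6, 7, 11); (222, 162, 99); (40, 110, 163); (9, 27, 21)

(6,7,11): 6²+7² = 85 < 121 = 11² → obtuse
(222,162,99): 99²+162² = 36045 < 49284 = 222² → obtuse
(40,110,163): 40+110 ≤ 163, not a triangle
(9,27,21): 9²+21² = 522 < 729 = 27² → obtuse
3 of the 4 are obtuse.

3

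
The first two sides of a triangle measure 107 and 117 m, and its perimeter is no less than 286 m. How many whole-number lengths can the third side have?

162

Triangle inequality: 10 < x < 224. Perimeter ≥ 286 gives x ≥ 286 − 107 − 117 = 62.
So 62 ≤ x < 224; integers 62 through 223: 162 values.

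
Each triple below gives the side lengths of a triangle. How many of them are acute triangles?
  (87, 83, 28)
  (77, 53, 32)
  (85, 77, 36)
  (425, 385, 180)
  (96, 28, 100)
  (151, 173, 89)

2

(87,83,28): 28²+83² = 7673 > 7569 = 87² → acute
(77,53,32): 32²+53² = 3833 < 5929 = 77² → obtuse
(85,77,36): 36²+77² = 7225 = 85² → right
(425,385,180): 180²+385² = 180625 = 425² → right
(96,28,100): 28²+96² = 10000 = 100² → right
(151,173,89): 89²+151² = 30722 > 29929 = 173² → acute
2 of the 6 are acute.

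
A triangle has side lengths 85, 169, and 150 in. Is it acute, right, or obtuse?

acute

Compare the square of the longest side to the sum of squares of the other two: 85² + 150² = 29725 > 28561 = 169².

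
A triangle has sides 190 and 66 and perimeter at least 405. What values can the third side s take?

Triangle inequality alone gives 124 < s < 256.
The perimeter condition gives s ≥ 405 − 190 − 66 = 149.
Intersecting the two: 149 ≤ s < 256.

149 ≤ s < 256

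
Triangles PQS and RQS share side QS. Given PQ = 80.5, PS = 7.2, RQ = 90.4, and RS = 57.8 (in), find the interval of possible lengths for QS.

From triangle PQS: |80.5 − 7.2| < QS < 80.5 + 7.2, i.e. 73.3 < QS < 87.7.
From triangle RQS: 32.6 < QS < 148.2.
Both must hold, so QS lies in the intersection.

73.3 < QS < 87.7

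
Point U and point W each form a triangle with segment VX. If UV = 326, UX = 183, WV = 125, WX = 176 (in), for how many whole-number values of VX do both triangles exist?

157

From triangle UVX: 143 < VX < 509.
From triangle WVX: 51 < VX < 301.
Intersection: 143 < VX < 301, so integers 144 through 300: 157 values.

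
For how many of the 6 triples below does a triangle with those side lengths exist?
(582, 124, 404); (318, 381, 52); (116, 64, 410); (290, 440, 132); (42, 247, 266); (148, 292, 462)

(124,404,582): 124+404 ≤ 582 → not valid
(52,318,381): 52+318 ≤ 381 → not valid
(64,116,410): 64+116 ≤ 410 → not valid
(132,290,440): 132+290 ≤ 440 → not valid
(42,247,266): 42+247 > 266 → valid
(148,292,462): 148+292 ≤ 462 → not valid
1 of the 6 triples forms a triangle.

1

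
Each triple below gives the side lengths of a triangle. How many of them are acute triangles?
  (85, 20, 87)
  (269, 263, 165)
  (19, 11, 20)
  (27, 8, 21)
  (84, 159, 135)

3

(85,20,87): 20²+85² = 7625 > 7569 = 87² → acute
(269,263,165): 165²+263² = 96394 > 72361 = 269² → acute
(19,11,20): 11²+19² = 482 > 400 = 20² → acute
(27,8,21): 8²+21² = 505 < 729 = 27² → obtuse
(84,159,135): 84²+135² = 25281 = 159² → right
3 of the 5 are acute.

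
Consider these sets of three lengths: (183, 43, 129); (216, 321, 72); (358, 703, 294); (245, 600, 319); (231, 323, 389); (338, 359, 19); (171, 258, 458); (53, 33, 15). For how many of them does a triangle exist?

1

(43,129,183): 43+129 ≤ 183 → not valid
(72,216,321): 72+216 ≤ 321 → not valid
(294,358,703): 294+358 ≤ 703 → not valid
(245,319,600): 245+319 ≤ 600 → not valid
(231,323,389): 231+323 > 389 → valid
(19,338,359): 19+338 ≤ 359 → not valid
(171,258,458): 171+258 ≤ 458 → not valid
(15,33,53): 15+33 ≤ 53 → not valid
1 of the 8 triples forms a triangle.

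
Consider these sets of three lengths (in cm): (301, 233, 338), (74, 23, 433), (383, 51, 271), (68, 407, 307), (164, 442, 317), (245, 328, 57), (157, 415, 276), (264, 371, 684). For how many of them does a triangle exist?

(233,301,338): 233+301 > 338 → valid
(23,74,433): 23+74 ≤ 433 → not valid
(51,271,383): 51+271 ≤ 383 → not valid
(68,307,407): 68+307 ≤ 407 → not valid
(164,317,442): 164+317 > 442 → valid
(57,245,328): 57+245 ≤ 328 → not valid
(157,276,415): 157+276 > 415 → valid
(264,371,684): 264+371 ≤ 684 → not valid
3 of the 8 triples form a triangle.

3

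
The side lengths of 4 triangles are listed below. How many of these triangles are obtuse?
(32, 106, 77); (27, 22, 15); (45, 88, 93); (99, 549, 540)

2

(32,106,77): 32²+77² = 6953 < 11236 = 106² → obtuse
(27,22,15): 15²+22² = 709 < 729 = 27² → obtuse
(45,88,93): 45²+88² = 9769 > 8649 = 93² → acute
(99,549,540): 99²+540² = 301401 = 549² → right
2 of the 4 are obtuse.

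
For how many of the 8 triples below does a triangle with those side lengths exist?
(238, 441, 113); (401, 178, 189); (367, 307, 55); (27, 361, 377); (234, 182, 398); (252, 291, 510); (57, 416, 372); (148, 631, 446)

(113,238,441): 113+238 ≤ 441 → not valid
(178,189,401): 178+189 ≤ 401 → not valid
(55,307,367): 55+307 ≤ 367 → not valid
(27,361,377): 27+361 > 377 → valid
(182,234,398): 182+234 > 398 → valid
(252,291,510): 252+291 > 510 → valid
(57,372,416): 57+372 > 416 → valid
(148,446,631): 148+446 ≤ 631 → not valid
4 of the 8 triples form a triangle.

4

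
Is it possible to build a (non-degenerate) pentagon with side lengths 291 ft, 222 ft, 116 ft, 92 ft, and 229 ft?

Yes

A pentagon exists iff every side is shorter than the sum of the others — equivalently, the longest side is less than the sum of the rest.
Longest side 291 < 659 (sum of the remaining 4), so yes.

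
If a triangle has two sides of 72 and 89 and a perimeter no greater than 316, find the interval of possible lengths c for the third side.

Triangle inequality alone gives 17 < c < 161.
The perimeter condition gives c ≤ 316 − 72 − 89 = 155.
Intersecting the two: 17 < c ≤ 155.

17 < c ≤ 155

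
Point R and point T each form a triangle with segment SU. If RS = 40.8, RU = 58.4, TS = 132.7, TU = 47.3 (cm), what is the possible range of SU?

85.4 < SU < 99.2

From triangle RSU: |40.8 − 58.4| < SU < 40.8 + 58.4, i.e. 17.6 < SU < 99.2.
From triangle TSU: 85.4 < SU < 180.0.
Both must hold, so SU lies in the intersection.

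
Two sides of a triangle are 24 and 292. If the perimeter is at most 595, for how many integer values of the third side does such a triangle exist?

11

Triangle inequality: 268 < x < 316. Perimeter ≤ 595 gives x ≤ 595 − 24 − 292 = 279.
So 268 < x ≤ 279; integers 269 through 279: 11 values.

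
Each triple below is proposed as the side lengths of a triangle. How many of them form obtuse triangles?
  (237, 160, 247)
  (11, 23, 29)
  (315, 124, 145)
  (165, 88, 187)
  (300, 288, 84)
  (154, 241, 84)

(237,160,247): 160²+237² = 81769 > 61009 = 247² → acute
(11,23,29): 11²+23² = 650 < 841 = 29² → obtuse
(315,124,145): 124+145 ≤ 315, not a triangle
(165,88,187): 88²+165² = 34969 = 187² → right
(300,288,84): 84²+288² = 90000 = 300² → right
(154,241,84): 84+154 ≤ 241, not a triangle
1 of the 6 is obtuse.

1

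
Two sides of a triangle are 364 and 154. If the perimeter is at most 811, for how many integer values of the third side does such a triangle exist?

Triangle inequality: 210 < x < 518. Perimeter ≤ 811 gives x ≤ 811 − 364 − 154 = 293.
So 210 < x ≤ 293; integers 211 through 293: 83 values.

83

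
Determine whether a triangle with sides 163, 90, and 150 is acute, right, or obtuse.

acute

Compare the square of the longest side to the sum of squares of the other two: 90² + 150² = 30600 > 26569 = 163².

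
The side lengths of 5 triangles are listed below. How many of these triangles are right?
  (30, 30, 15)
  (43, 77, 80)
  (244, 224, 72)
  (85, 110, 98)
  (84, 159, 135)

(30,30,15): 15²+30² = 1125 > 900 = 30² → acute
(43,77,80): 43²+77² = 7778 > 6400 = 80² → acute
(244,224,72): 72²+224² = 55360 < 59536 = 244² → obtuse
(85,110,98): 85²+98² = 16829 > 12100 = 110² → acute
(84,159,135): 84²+135² = 25281 = 159² → right
1 of the 5 is right.

1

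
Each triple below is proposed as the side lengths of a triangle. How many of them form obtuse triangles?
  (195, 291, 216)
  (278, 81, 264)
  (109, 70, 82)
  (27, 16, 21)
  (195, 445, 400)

(195,291,216): 195²+216² = 84681 = 291² → right
(278,81,264): 81²+264² = 76257 < 77284 = 278² → obtuse
(109,70,82): 70²+82² = 11624 < 11881 = 109² → obtuse
(27,16,21): 16²+21² = 697 < 729 = 27² → obtuse
(195,445,400): 195²+400² = 198025 = 445² → right
3 of the 5 are obtuse.

3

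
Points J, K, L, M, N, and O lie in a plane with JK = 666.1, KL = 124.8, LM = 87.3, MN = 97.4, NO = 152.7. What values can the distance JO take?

The maximum is all hops collinear in one direction: 666.1 + 124.8 + 87.3 + 97.4 + 152.7 = 1128.3.
The longest hop is 666.1; the others sum to 462.2. Folding the others back against it leaves at least 666.1 − 462.2 = 203.9.

203.9 ≤ JO ≤ 1128.3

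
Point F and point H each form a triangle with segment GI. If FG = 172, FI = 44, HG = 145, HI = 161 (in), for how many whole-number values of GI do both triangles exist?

From triangle FGI: 128 < GI < 216.
From triangle HGI: 16 < GI < 306.
Intersection: 128 < GI < 216, so integers 129 through 215: 87 values.

87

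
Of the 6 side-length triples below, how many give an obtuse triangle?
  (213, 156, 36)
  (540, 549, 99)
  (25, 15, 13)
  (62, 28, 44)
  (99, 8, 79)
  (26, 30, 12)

(213,156,36): 36+156 ≤ 213, not a triangle
(540,549,99): 99²+540² = 301401 = 549² → right
(25,15,13): 13²+15² = 394 < 625 = 25² → obtuse
(62,28,44): 28²+44² = 2720 < 3844 = 62² → obtuse
(99,8,79): 8+79 ≤ 99, not a triangle
(26,30,12): 12²+26² = 820 < 900 = 30² → obtuse
3 of the 6 are obtuse.

3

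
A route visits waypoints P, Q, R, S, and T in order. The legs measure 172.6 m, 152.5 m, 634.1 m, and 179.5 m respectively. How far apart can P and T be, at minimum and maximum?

129.5 ≤ PT ≤ 1138.7 m

The maximum is all hops collinear in one direction: 172.6 + 152.5 + 634.1 + 179.5 = 1138.7.
The longest hop is 634.1; the others sum to 504.6. Folding the others back against it leaves at least 634.1 − 504.6 = 129.5.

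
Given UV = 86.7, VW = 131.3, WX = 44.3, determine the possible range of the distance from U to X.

The maximum is all hops collinear in one direction: 86.7 + 131.3 + 44.3 = 262.3.
The longest hop is 131.3; the others sum to 131.0. Folding the others back against it leaves at least 131.3 − 131.0 = 0.3.

0.3 ≤ UX ≤ 262.3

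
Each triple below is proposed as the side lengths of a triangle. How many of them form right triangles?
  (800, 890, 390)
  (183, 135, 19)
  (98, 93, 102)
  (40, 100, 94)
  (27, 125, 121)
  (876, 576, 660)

2

(800,890,390): 390²+800² = 792100 = 890² → right
(183,135,19): 19+135 ≤ 183, not a triangle
(98,93,102): 93²+98² = 18253 > 10404 = 102² → acute
(40,100,94): 40²+94² = 10436 > 10000 = 100² → acute
(27,125,121): 27²+121² = 15370 < 15625 = 125² → obtuse
(876,576,660): 576²+660² = 767376 = 876² → right
2 of the 6 are right.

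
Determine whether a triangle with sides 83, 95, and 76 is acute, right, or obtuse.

acute

Compare the square of the longest side to the sum of squares of the other two: 76² + 83² = 12665 > 9025 = 95².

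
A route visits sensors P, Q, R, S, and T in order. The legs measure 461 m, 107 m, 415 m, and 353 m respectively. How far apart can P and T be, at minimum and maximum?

0 ≤ PT ≤ 1336 m

The maximum is all hops collinear in one direction: 461 + 107 + 415 + 353 = 1336.
The longest hop is 461; the others sum to 875. Since 461 ≤ 875, the path can fold back on itself completely, so the minimum distance is 0.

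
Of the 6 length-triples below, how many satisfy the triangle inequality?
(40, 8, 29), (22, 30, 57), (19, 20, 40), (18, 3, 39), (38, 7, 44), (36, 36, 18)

(8,29,40): 8+29 ≤ 40 → not valid
(22,30,57): 22+30 ≤ 57 → not valid
(19,20,40): 19+20 ≤ 40 → not valid
(3,18,39): 3+18 ≤ 39 → not valid
(7,38,44): 7+38 > 44 → valid
(18,36,36): 18+36 > 36 → valid
2 of the 6 triples form a triangle.

2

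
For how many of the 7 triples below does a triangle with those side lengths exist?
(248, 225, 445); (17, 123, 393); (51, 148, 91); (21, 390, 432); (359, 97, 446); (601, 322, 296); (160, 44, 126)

4

(225,248,445): 225+248 > 445 → valid
(17,123,393): 17+123 ≤ 393 → not valid
(51,91,148): 51+91 ≤ 148 → not valid
(21,390,432): 21+390 ≤ 432 → not valid
(97,359,446): 97+359 > 446 → valid
(296,322,601): 296+322 > 601 → valid
(44,126,160): 44+126 > 160 → valid
4 of the 7 triples form a triangle.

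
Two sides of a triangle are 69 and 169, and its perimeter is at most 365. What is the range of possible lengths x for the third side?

Triangle inequality alone gives 100 < x < 238.
The perimeter condition gives x ≤ 365 − 69 − 169 = 127.
Intersecting the two: 100 < x ≤ 127.

100 < x ≤ 127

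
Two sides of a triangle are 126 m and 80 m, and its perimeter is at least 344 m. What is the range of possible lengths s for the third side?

Triangle inequality alone gives 46 < s < 206.
The perimeter condition gives s ≥ 344 − 126 − 80 = 138.
Intersecting the two: 138 ≤ s < 206.

138 ≤ s < 206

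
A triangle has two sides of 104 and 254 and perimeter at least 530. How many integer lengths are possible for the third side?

186

Triangle inequality: 150 < x < 358. Perimeter ≥ 530 gives x ≥ 530 − 104 − 254 = 172.
So 172 ≤ x < 358; integers 172 through 357: 186 values.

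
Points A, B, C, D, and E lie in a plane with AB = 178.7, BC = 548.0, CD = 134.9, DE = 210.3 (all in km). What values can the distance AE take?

24.1 ≤ AE ≤ 1071.9 km

The maximum is all hops collinear in one direction: 178.7 + 548.0 + 134.9 + 210.3 = 1071.9.
The longest hop is 548.0; the others sum to 523.9. Folding the others back against it leaves at least 548.0 − 523.9 = 24.1.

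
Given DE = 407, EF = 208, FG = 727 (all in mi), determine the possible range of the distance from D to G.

112 ≤ DG ≤ 1342 mi

The maximum is all hops collinear in one direction: 407 + 208 + 727 = 1342.
The longest hop is 727; the others sum to 615. Folding the others back against it leaves at least 727 − 615 = 112.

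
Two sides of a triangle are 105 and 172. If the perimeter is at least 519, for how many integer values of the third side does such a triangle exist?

35

Triangle inequality: 67 < x < 277. Perimeter ≥ 519 gives x ≥ 519 − 105 − 172 = 242.
So 242 ≤ x < 277; integers 242 through 276: 35 values.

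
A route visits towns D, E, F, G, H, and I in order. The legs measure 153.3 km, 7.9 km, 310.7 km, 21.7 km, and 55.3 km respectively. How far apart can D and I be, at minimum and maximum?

72.5 ≤ DI ≤ 548.9 km

The maximum is all hops collinear in one direction: 153.3 + 7.9 + 310.7 + 21.7 + 55.3 = 548.9.
The longest hop is 310.7; the others sum to 238.2. Folding the others back against it leaves at least 310.7 − 238.2 = 72.5.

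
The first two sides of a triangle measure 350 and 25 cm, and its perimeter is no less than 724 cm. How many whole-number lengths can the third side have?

Triangle inequality: 325 < x < 375. Perimeter ≥ 724 gives x ≥ 724 − 350 − 25 = 349.
So 349 ≤ x < 375; integers 349 through 374: 26 values.

26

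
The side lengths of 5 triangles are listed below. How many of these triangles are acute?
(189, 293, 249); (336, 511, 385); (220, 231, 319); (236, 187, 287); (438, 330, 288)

2

(189,293,249): 189²+249² = 97722 > 85849 = 293² → acute
(336,511,385): 336²+385² = 261121 = 511² → right
(220,231,319): 220²+231² = 101761 = 319² → right
(236,187,287): 187²+236² = 90665 > 82369 = 287² → acute
(438,330,288): 288²+330² = 191844 = 438² → right
2 of the 5 are acute.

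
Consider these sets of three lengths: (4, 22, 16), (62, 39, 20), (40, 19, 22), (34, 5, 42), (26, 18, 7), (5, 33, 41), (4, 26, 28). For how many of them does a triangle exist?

2

(4,16,22): 4+16 ≤ 22 → not valid
(20,39,62): 20+39 ≤ 62 → not valid
(19,22,40): 19+22 > 40 → valid
(5,34,42): 5+34 ≤ 42 → not valid
(7,18,26): 7+18 ≤ 26 → not valid
(5,33,41): 5+33 ≤ 41 → not valid
(4,26,28): 4+26 > 28 → valid
2 of the 7 triples form a triangle.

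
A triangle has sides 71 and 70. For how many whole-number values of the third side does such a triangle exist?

139

The third side lies in the open interval (1, 141).
Integers from 2 to 140 inclusive: 140 − 2 + 1 = 139.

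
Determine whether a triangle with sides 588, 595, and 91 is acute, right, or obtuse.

Compare the square of the longest side to the sum of squares of the other two: 91² + 588² = 354025 = 595².

right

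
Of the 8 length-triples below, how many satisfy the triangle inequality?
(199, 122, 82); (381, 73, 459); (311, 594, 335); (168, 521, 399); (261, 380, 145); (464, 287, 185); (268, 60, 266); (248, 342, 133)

7

(82,122,199): 82+122 > 199 → valid
(73,381,459): 73+381 ≤ 459 → not valid
(311,335,594): 311+335 > 594 → valid
(168,399,521): 168+399 > 521 → valid
(145,261,380): 145+261 > 380 → valid
(185,287,464): 185+287 > 464 → valid
(60,266,268): 60+266 > 268 → valid
(133,248,342): 133+248 > 342 → valid
7 of the 8 triples form a triangle.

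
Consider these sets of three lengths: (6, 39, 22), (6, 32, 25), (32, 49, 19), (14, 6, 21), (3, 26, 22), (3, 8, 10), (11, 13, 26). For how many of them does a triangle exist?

(6,22,39): 6+22 ≤ 39 → not valid
(6,25,32): 6+25 ≤ 32 → not valid
(19,32,49): 19+32 > 49 → valid
(6,14,21): 6+14 ≤ 21 → not valid
(3,22,26): 3+22 ≤ 26 → not valid
(3,8,10): 3+8 > 10 → valid
(11,13,26): 11+13 ≤ 26 → not valid
2 of the 7 triples form a triangle.

2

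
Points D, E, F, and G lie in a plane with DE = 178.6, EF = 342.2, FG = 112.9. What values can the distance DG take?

50.7 ≤ DG ≤ 633.7

The maximum is all hops collinear in one direction: 178.6 + 342.2 + 112.9 = 633.7.
The longest hop is 342.2; the others sum to 291.5. Folding the others back against it leaves at least 342.2 − 291.5 = 50.7.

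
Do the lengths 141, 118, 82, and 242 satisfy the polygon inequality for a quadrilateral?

Yes

A quadrilateral exists iff every side is shorter than the sum of the others — equivalently, the longest side is less than the sum of the rest.
Longest side 242 < 341 (sum of the remaining 3), so yes.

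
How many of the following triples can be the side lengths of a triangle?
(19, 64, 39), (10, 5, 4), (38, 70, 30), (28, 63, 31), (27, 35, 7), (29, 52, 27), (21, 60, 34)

(19,39,64): 19+39 ≤ 64 → not valid
(4,5,10): 4+5 ≤ 10 → not valid
(30,38,70): 30+38 ≤ 70 → not valid
(28,31,63): 28+31 ≤ 63 → not valid
(7,27,35): 7+27 ≤ 35 → not valid
(27,29,52): 27+29 > 52 → valid
(21,34,60): 21+34 ≤ 60 → not valid
1 of the 7 triples forms a triangle.

1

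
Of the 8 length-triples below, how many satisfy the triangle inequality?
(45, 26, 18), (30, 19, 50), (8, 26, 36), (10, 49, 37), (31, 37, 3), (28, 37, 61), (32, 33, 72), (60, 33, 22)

(18,26,45): 18+26 ≤ 45 → not valid
(19,30,50): 19+30 ≤ 50 → not valid
(8,26,36): 8+26 ≤ 36 → not valid
(10,37,49): 10+37 ≤ 49 → not valid
(3,31,37): 3+31 ≤ 37 → not valid
(28,37,61): 28+37 > 61 → valid
(32,33,72): 32+33 ≤ 72 → not valid
(22,33,60): 22+33 ≤ 60 → not valid
1 of the 8 triples forms a triangle.

1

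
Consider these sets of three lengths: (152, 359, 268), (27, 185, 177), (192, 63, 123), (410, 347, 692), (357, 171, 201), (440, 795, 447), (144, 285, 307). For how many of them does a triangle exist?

6

(152,268,359): 152+268 > 359 → valid
(27,177,185): 27+177 > 185 → valid
(63,123,192): 63+123 ≤ 192 → not valid
(347,410,692): 347+410 > 692 → valid
(171,201,357): 171+201 > 357 → valid
(440,447,795): 440+447 > 795 → valid
(144,285,307): 144+285 > 307 → valid
6 of the 7 triples form a triangle.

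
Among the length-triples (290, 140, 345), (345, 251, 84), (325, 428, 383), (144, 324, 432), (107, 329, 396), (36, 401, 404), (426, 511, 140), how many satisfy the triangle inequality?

(140,290,345): 140+290 > 345 → valid
(84,251,345): 84+251 ≤ 345 → not valid
(325,383,428): 325+383 > 428 → valid
(144,324,432): 144+324 > 432 → valid
(107,329,396): 107+329 > 396 → valid
(36,401,404): 36+401 > 404 → valid
(140,426,511): 140+426 > 511 → valid
6 of the 7 triples form a triangle.

6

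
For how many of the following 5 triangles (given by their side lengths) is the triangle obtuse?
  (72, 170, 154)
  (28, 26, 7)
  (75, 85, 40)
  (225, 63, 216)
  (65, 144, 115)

2

(72,170,154): 72²+154² = 28900 = 170² → right
(28,26,7): 7²+26² = 725 < 784 = 28² → obtuse
(75,85,40): 40²+75² = 7225 = 85² → right
(225,63,216): 63²+216² = 50625 = 225² → right
(65,144,115): 65²+115² = 17450 < 20736 = 144² → obtuse
2 of the 5 are obtuse.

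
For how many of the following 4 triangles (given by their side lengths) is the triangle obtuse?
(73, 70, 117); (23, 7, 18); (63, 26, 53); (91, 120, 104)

(73,70,117): 70²+73² = 10229 < 13689 = 117² → obtuse
(23,7,18): 7²+18² = 373 < 529 = 23² → obtuse
(63,26,53): 26²+53² = 3485 < 3969 = 63² → obtuse
(91,120,104): 91²+104² = 19097 > 14400 = 120² → acute
3 of the 4 are obtuse.

3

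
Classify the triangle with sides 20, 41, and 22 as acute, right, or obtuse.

Compare the square of the longest side to the sum of squares of the other two: 20² + 22² = 884 < 1681 = 41².

obtuse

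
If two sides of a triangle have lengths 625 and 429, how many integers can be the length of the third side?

The third side lies in the open interval (196, 1054).
Integers from 197 to 1053 inclusive: 1053 − 197 + 1 = 857.

857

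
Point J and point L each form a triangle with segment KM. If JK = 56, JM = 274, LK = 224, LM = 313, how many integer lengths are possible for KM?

From triangle JKM: 218 < KM < 330.
From triangle LKM: 89 < KM < 537.
Intersection: 218 < KM < 330, so integers 219 through 329: 111 values.

111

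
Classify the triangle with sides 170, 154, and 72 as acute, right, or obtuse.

right

Compare the square of the longest side to the sum of squares of the other two: 72² + 154² = 28900 = 170².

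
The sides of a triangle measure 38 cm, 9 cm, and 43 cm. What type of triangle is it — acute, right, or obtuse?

Compare the square of the longest side to the sum of squares of the other two: 9² + 38² = 1525 < 1849 = 43².

obtuse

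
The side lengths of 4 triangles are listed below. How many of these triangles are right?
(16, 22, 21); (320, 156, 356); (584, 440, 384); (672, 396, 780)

3

(16,22,21): 16²+21² = 697 > 484 = 22² → acute
(320,156,356): 156²+320² = 126736 = 356² → right
(584,440,384): 384²+440² = 341056 = 584² → right
(672,396,780): 396²+672² = 608400 = 780² → right
3 of the 4 are right.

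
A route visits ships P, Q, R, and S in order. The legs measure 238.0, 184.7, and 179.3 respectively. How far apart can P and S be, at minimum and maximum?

0 ≤ PS ≤ 602.0

The maximum is all hops collinear in one direction: 238.0 + 184.7 + 179.3 = 602.0.
The longest hop is 238.0; the others sum to 364.0. Since 238.0 ≤ 364.0, the path can fold back on itself completely, so the minimum distance is 0.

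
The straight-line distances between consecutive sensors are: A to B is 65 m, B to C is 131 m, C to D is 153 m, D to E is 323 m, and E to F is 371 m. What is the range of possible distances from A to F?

The maximum is all hops collinear in one direction: 65 + 131 + 153 + 323 + 371 = 1043.
The longest hop is 371; the others sum to 672. Since 371 ≤ 672, the path can fold back on itself completely, so the minimum distance is 0.

0 ≤ AF ≤ 1043 m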